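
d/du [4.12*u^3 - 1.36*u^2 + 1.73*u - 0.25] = 12.36*u^2 - 2.72*u + 1.73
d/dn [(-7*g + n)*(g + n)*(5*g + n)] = -37*g^2 - 2*g*n + 3*n^2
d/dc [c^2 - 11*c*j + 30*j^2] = 2*c - 11*j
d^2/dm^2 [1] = 0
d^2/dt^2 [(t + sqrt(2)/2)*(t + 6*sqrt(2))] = 2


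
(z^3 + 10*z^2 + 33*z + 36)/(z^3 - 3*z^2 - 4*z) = (z^3 + 10*z^2 + 33*z + 36)/(z*(z^2 - 3*z - 4))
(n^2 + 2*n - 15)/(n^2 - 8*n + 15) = (n + 5)/(n - 5)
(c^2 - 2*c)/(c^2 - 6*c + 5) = c*(c - 2)/(c^2 - 6*c + 5)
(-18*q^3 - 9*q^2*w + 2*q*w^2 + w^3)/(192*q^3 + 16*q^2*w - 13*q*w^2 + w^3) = (-6*q^2 - q*w + w^2)/(64*q^2 - 16*q*w + w^2)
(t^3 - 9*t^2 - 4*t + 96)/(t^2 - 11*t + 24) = (t^2 - t - 12)/(t - 3)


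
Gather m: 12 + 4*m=4*m + 12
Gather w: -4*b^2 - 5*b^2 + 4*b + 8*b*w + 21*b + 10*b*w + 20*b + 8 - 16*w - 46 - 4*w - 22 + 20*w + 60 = -9*b^2 + 18*b*w + 45*b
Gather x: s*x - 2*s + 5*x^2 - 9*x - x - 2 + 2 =-2*s + 5*x^2 + x*(s - 10)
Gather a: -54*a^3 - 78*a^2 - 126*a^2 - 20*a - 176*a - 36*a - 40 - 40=-54*a^3 - 204*a^2 - 232*a - 80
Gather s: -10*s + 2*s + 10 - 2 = 8 - 8*s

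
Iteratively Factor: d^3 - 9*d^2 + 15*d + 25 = (d - 5)*(d^2 - 4*d - 5) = (d - 5)^2*(d + 1)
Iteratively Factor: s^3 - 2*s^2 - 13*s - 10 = (s + 2)*(s^2 - 4*s - 5) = (s + 1)*(s + 2)*(s - 5)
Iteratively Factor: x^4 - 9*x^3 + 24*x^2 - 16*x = (x - 1)*(x^3 - 8*x^2 + 16*x) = (x - 4)*(x - 1)*(x^2 - 4*x) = x*(x - 4)*(x - 1)*(x - 4)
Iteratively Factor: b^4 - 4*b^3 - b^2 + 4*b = (b + 1)*(b^3 - 5*b^2 + 4*b) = (b - 4)*(b + 1)*(b^2 - b) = (b - 4)*(b - 1)*(b + 1)*(b)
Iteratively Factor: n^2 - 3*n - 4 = (n - 4)*(n + 1)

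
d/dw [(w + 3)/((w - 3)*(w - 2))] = (-w^2 - 6*w + 21)/(w^4 - 10*w^3 + 37*w^2 - 60*w + 36)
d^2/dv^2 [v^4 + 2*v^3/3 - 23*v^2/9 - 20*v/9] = 12*v^2 + 4*v - 46/9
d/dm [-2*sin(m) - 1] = -2*cos(m)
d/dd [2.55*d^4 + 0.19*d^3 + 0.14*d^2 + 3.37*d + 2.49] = 10.2*d^3 + 0.57*d^2 + 0.28*d + 3.37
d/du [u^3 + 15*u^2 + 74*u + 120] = 3*u^2 + 30*u + 74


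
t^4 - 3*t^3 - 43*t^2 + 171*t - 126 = (t - 6)*(t - 3)*(t - 1)*(t + 7)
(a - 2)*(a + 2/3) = a^2 - 4*a/3 - 4/3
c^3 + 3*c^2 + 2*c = c*(c + 1)*(c + 2)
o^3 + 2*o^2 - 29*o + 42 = (o - 3)*(o - 2)*(o + 7)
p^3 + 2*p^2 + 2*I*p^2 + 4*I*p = p*(p + 2)*(p + 2*I)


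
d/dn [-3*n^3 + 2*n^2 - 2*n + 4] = -9*n^2 + 4*n - 2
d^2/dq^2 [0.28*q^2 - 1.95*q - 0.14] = 0.560000000000000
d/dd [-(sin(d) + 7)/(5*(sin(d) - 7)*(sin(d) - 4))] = (sin(d)^2 + 14*sin(d) - 105)*cos(d)/(5*(sin(d) - 7)^2*(sin(d) - 4)^2)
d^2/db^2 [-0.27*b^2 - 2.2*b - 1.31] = -0.540000000000000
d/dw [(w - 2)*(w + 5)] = 2*w + 3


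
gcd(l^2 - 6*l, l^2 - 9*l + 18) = l - 6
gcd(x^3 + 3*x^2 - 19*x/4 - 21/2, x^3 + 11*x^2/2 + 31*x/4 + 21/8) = x^2 + 5*x + 21/4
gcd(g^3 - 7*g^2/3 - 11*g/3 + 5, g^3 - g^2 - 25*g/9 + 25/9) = g^2 + 2*g/3 - 5/3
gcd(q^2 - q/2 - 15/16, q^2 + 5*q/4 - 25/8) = q - 5/4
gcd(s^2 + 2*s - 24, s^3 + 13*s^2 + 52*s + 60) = s + 6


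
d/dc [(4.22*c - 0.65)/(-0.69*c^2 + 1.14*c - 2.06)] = (2.9118*c^2 - 0.897*c - 7.9522)/(0.4761*c^4 - 1.5732*c^3 + 4.1424*c^2 - 4.6968*c + 4.2436)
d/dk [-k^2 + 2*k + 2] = 2 - 2*k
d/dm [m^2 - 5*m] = 2*m - 5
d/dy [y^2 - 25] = 2*y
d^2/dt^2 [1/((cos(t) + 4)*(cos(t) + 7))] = (-4*sin(t)^4 + 11*sin(t)^2 + 1397*cos(t)/4 - 33*cos(3*t)/4 + 179)/((cos(t) + 4)^3*(cos(t) + 7)^3)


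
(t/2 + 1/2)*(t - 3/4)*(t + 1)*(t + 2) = t^4/2 + 13*t^3/8 + t^2 - 7*t/8 - 3/4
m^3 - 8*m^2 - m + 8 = (m - 8)*(m - 1)*(m + 1)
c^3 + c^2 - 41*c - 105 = (c - 7)*(c + 3)*(c + 5)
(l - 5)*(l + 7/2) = l^2 - 3*l/2 - 35/2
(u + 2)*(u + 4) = u^2 + 6*u + 8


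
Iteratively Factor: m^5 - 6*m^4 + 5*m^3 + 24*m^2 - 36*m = (m - 3)*(m^4 - 3*m^3 - 4*m^2 + 12*m) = (m - 3)*(m - 2)*(m^3 - m^2 - 6*m) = m*(m - 3)*(m - 2)*(m^2 - m - 6) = m*(m - 3)^2*(m - 2)*(m + 2)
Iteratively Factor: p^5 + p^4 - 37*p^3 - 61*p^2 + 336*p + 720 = (p + 4)*(p^4 - 3*p^3 - 25*p^2 + 39*p + 180) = (p - 4)*(p + 4)*(p^3 + p^2 - 21*p - 45) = (p - 4)*(p + 3)*(p + 4)*(p^2 - 2*p - 15) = (p - 4)*(p + 3)^2*(p + 4)*(p - 5)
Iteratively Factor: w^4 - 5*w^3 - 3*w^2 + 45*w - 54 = (w + 3)*(w^3 - 8*w^2 + 21*w - 18) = (w - 3)*(w + 3)*(w^2 - 5*w + 6) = (w - 3)*(w - 2)*(w + 3)*(w - 3)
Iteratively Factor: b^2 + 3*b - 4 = (b - 1)*(b + 4)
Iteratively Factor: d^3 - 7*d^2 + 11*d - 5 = (d - 5)*(d^2 - 2*d + 1) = (d - 5)*(d - 1)*(d - 1)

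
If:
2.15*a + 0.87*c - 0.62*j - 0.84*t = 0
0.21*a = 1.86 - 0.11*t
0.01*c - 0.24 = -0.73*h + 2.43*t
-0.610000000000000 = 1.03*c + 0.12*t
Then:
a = 8.85714285714286 - 0.523809523809524*t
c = -0.116504854368932*t - 0.592233009708738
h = 3.33036308019683*t + 0.336879904242585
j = 29.8832490716299 - 3.33475757982491*t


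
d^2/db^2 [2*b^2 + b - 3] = 4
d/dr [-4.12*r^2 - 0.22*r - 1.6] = -8.24*r - 0.22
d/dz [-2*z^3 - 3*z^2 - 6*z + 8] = -6*z^2 - 6*z - 6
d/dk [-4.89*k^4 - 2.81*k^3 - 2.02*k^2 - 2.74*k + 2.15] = -19.56*k^3 - 8.43*k^2 - 4.04*k - 2.74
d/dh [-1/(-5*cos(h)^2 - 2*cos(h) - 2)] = 2*(5*cos(h) + 1)*sin(h)/(5*cos(h)^2 + 2*cos(h) + 2)^2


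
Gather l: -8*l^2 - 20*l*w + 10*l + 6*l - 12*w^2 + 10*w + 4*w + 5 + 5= -8*l^2 + l*(16 - 20*w) - 12*w^2 + 14*w + 10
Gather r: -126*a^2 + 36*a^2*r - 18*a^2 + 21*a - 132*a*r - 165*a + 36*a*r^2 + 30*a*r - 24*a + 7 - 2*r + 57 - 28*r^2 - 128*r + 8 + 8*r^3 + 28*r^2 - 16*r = -144*a^2 + 36*a*r^2 - 168*a + 8*r^3 + r*(36*a^2 - 102*a - 146) + 72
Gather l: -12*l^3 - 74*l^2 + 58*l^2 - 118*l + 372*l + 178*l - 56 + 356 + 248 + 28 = -12*l^3 - 16*l^2 + 432*l + 576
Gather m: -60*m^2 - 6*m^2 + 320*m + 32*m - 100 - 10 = -66*m^2 + 352*m - 110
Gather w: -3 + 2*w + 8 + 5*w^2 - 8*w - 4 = 5*w^2 - 6*w + 1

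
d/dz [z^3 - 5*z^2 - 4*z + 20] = 3*z^2 - 10*z - 4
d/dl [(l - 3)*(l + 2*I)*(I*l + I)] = 3*I*l^2 - 4*l*(1 + I) + 4 - 3*I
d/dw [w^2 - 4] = 2*w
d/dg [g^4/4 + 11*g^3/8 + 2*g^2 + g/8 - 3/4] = g^3 + 33*g^2/8 + 4*g + 1/8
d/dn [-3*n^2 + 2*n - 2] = 2 - 6*n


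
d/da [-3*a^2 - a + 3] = -6*a - 1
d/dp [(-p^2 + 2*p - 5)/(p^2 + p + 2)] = 3*(-p^2 + 2*p + 3)/(p^4 + 2*p^3 + 5*p^2 + 4*p + 4)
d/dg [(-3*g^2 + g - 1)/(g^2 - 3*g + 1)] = 2*(4*g^2 - 2*g - 1)/(g^4 - 6*g^3 + 11*g^2 - 6*g + 1)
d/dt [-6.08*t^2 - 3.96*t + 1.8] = -12.16*t - 3.96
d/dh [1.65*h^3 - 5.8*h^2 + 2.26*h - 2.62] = 4.95*h^2 - 11.6*h + 2.26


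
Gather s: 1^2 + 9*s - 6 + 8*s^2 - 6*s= 8*s^2 + 3*s - 5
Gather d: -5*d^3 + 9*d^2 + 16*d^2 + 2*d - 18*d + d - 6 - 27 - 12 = -5*d^3 + 25*d^2 - 15*d - 45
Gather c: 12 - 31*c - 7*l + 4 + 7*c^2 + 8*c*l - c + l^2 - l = 7*c^2 + c*(8*l - 32) + l^2 - 8*l + 16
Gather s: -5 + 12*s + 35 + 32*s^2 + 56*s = 32*s^2 + 68*s + 30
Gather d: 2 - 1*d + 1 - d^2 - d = -d^2 - 2*d + 3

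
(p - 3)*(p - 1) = p^2 - 4*p + 3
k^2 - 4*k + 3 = (k - 3)*(k - 1)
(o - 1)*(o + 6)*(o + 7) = o^3 + 12*o^2 + 29*o - 42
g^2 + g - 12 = (g - 3)*(g + 4)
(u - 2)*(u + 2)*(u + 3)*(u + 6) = u^4 + 9*u^3 + 14*u^2 - 36*u - 72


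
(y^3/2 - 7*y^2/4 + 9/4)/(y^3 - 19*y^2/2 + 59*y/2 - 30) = (2*y^2 - y - 3)/(2*(2*y^2 - 13*y + 20))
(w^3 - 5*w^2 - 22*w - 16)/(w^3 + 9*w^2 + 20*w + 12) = (w - 8)/(w + 6)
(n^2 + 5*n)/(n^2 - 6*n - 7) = n*(n + 5)/(n^2 - 6*n - 7)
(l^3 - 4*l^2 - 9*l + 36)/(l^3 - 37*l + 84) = (l + 3)/(l + 7)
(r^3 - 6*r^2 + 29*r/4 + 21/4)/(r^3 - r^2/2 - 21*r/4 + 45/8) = 2*(4*r^3 - 24*r^2 + 29*r + 21)/(8*r^3 - 4*r^2 - 42*r + 45)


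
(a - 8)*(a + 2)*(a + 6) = a^3 - 52*a - 96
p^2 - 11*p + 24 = (p - 8)*(p - 3)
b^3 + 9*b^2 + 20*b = b*(b + 4)*(b + 5)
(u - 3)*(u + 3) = u^2 - 9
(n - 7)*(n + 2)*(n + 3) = n^3 - 2*n^2 - 29*n - 42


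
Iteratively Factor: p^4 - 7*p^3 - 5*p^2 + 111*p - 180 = (p - 3)*(p^3 - 4*p^2 - 17*p + 60) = (p - 3)*(p + 4)*(p^2 - 8*p + 15) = (p - 3)^2*(p + 4)*(p - 5)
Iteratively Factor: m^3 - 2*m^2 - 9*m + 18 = (m + 3)*(m^2 - 5*m + 6) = (m - 2)*(m + 3)*(m - 3)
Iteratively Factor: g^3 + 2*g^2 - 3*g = (g - 1)*(g^2 + 3*g) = g*(g - 1)*(g + 3)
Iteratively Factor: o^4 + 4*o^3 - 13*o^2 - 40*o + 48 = (o - 1)*(o^3 + 5*o^2 - 8*o - 48) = (o - 1)*(o + 4)*(o^2 + o - 12) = (o - 1)*(o + 4)^2*(o - 3)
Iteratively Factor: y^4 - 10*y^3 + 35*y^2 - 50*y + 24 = (y - 2)*(y^3 - 8*y^2 + 19*y - 12) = (y - 2)*(y - 1)*(y^2 - 7*y + 12) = (y - 3)*(y - 2)*(y - 1)*(y - 4)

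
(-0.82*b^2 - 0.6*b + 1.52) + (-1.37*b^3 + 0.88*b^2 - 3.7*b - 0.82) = -1.37*b^3 + 0.0600000000000001*b^2 - 4.3*b + 0.7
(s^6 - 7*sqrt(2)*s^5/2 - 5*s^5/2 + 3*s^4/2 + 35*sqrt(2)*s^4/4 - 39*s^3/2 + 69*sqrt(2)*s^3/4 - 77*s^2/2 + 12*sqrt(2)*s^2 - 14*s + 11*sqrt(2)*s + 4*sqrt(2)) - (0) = s^6 - 7*sqrt(2)*s^5/2 - 5*s^5/2 + 3*s^4/2 + 35*sqrt(2)*s^4/4 - 39*s^3/2 + 69*sqrt(2)*s^3/4 - 77*s^2/2 + 12*sqrt(2)*s^2 - 14*s + 11*sqrt(2)*s + 4*sqrt(2)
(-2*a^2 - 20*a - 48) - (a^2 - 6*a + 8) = -3*a^2 - 14*a - 56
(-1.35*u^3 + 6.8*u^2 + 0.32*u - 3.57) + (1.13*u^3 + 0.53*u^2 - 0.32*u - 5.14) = -0.22*u^3 + 7.33*u^2 - 8.71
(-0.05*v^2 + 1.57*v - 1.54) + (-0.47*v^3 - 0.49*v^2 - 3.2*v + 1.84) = -0.47*v^3 - 0.54*v^2 - 1.63*v + 0.3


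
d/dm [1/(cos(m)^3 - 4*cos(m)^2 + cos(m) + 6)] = (3*cos(m)^2 - 8*cos(m) + 1)*sin(m)/(cos(m)^3 - 4*cos(m)^2 + cos(m) + 6)^2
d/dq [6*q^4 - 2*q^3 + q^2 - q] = 24*q^3 - 6*q^2 + 2*q - 1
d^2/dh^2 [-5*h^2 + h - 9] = -10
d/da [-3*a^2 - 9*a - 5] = -6*a - 9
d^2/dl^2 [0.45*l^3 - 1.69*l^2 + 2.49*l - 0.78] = 2.7*l - 3.38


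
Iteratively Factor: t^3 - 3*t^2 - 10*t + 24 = (t - 2)*(t^2 - t - 12) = (t - 2)*(t + 3)*(t - 4)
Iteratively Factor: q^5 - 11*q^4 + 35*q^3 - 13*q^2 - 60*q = (q - 4)*(q^4 - 7*q^3 + 7*q^2 + 15*q) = (q - 4)*(q - 3)*(q^3 - 4*q^2 - 5*q) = (q - 5)*(q - 4)*(q - 3)*(q^2 + q) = q*(q - 5)*(q - 4)*(q - 3)*(q + 1)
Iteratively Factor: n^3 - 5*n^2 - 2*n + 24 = (n - 3)*(n^2 - 2*n - 8) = (n - 3)*(n + 2)*(n - 4)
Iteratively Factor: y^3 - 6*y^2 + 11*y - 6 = (y - 3)*(y^2 - 3*y + 2) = (y - 3)*(y - 1)*(y - 2)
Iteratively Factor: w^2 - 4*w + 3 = (w - 1)*(w - 3)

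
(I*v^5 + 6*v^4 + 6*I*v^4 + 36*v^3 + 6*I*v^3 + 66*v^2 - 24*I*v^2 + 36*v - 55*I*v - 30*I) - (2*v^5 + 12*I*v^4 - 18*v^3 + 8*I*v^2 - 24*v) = -2*v^5 + I*v^5 + 6*v^4 - 6*I*v^4 + 54*v^3 + 6*I*v^3 + 66*v^2 - 32*I*v^2 + 60*v - 55*I*v - 30*I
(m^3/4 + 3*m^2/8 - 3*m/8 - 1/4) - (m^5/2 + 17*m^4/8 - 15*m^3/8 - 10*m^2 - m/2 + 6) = -m^5/2 - 17*m^4/8 + 17*m^3/8 + 83*m^2/8 + m/8 - 25/4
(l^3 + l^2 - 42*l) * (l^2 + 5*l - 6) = l^5 + 6*l^4 - 43*l^3 - 216*l^2 + 252*l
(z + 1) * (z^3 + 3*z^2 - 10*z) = z^4 + 4*z^3 - 7*z^2 - 10*z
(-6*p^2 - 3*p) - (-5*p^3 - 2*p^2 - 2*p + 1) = 5*p^3 - 4*p^2 - p - 1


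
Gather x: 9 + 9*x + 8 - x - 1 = 8*x + 16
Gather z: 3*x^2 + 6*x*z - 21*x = 3*x^2 + 6*x*z - 21*x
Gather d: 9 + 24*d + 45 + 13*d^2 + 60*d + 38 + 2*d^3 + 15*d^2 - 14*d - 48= 2*d^3 + 28*d^2 + 70*d + 44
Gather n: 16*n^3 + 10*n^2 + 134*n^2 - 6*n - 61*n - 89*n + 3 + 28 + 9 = 16*n^3 + 144*n^2 - 156*n + 40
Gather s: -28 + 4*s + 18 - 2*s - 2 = 2*s - 12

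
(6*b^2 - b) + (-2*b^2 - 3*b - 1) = 4*b^2 - 4*b - 1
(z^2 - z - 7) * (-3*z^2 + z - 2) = -3*z^4 + 4*z^3 + 18*z^2 - 5*z + 14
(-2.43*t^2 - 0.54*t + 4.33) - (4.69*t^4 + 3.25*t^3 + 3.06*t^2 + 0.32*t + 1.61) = -4.69*t^4 - 3.25*t^3 - 5.49*t^2 - 0.86*t + 2.72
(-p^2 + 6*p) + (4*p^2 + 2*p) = 3*p^2 + 8*p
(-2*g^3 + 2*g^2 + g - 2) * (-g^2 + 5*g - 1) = 2*g^5 - 12*g^4 + 11*g^3 + 5*g^2 - 11*g + 2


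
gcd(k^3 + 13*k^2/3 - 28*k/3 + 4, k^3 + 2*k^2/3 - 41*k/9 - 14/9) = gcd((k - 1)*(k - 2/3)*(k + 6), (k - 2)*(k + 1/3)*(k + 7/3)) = 1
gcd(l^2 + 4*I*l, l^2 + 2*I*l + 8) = l + 4*I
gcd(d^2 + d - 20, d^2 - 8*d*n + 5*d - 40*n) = d + 5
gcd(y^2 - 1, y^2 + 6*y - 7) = y - 1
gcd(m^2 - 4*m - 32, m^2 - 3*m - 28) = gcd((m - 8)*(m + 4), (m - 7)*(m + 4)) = m + 4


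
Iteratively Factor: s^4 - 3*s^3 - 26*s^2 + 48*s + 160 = (s - 4)*(s^3 + s^2 - 22*s - 40) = (s - 5)*(s - 4)*(s^2 + 6*s + 8) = (s - 5)*(s - 4)*(s + 2)*(s + 4)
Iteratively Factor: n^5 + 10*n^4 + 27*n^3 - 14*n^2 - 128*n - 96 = (n + 3)*(n^4 + 7*n^3 + 6*n^2 - 32*n - 32) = (n - 2)*(n + 3)*(n^3 + 9*n^2 + 24*n + 16) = (n - 2)*(n + 1)*(n + 3)*(n^2 + 8*n + 16) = (n - 2)*(n + 1)*(n + 3)*(n + 4)*(n + 4)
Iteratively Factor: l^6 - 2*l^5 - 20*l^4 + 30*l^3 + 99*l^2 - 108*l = (l)*(l^5 - 2*l^4 - 20*l^3 + 30*l^2 + 99*l - 108) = l*(l + 3)*(l^4 - 5*l^3 - 5*l^2 + 45*l - 36) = l*(l - 3)*(l + 3)*(l^3 - 2*l^2 - 11*l + 12) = l*(l - 4)*(l - 3)*(l + 3)*(l^2 + 2*l - 3) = l*(l - 4)*(l - 3)*(l - 1)*(l + 3)*(l + 3)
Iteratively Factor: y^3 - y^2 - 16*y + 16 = (y - 1)*(y^2 - 16) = (y - 4)*(y - 1)*(y + 4)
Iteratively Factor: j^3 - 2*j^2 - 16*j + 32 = (j + 4)*(j^2 - 6*j + 8) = (j - 4)*(j + 4)*(j - 2)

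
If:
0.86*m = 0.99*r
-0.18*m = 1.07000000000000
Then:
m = -5.94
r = -5.16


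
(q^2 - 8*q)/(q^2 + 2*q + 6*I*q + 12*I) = q*(q - 8)/(q^2 + 2*q + 6*I*q + 12*I)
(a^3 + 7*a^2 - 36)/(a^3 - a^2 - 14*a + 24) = (a^2 + 9*a + 18)/(a^2 + a - 12)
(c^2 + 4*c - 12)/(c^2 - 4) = (c + 6)/(c + 2)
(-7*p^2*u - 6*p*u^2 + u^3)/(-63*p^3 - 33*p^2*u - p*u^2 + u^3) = u*(p + u)/(9*p^2 + 6*p*u + u^2)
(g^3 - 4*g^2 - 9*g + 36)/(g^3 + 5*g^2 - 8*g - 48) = (g^2 - g - 12)/(g^2 + 8*g + 16)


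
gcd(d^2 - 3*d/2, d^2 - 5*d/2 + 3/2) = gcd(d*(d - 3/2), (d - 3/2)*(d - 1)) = d - 3/2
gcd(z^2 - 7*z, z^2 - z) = z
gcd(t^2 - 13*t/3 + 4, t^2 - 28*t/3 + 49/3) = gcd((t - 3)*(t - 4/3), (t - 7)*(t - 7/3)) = 1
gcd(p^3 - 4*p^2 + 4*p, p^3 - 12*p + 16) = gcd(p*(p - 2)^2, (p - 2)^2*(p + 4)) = p^2 - 4*p + 4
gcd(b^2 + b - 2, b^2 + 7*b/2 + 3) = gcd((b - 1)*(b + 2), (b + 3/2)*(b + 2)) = b + 2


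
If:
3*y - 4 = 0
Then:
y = 4/3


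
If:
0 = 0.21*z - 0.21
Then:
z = 1.00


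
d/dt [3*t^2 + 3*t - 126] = 6*t + 3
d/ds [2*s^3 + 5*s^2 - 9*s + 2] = 6*s^2 + 10*s - 9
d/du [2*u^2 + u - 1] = 4*u + 1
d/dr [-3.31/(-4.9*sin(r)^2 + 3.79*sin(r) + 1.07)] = (12.5449 - 32.438*sin(r))*cos(r)/(-4.9*sin(r)^2 + 3.79*sin(r) + 1.07)^2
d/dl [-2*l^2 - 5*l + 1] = -4*l - 5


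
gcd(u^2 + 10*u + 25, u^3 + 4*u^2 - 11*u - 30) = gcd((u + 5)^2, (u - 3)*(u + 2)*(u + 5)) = u + 5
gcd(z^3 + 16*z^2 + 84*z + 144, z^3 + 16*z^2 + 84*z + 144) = z^3 + 16*z^2 + 84*z + 144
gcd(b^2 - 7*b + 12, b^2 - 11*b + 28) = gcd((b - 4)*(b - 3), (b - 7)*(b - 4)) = b - 4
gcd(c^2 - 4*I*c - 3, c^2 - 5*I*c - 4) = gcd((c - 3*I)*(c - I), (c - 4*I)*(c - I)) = c - I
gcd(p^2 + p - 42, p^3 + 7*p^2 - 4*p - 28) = p + 7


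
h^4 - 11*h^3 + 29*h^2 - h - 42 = (h - 7)*(h - 3)*(h - 2)*(h + 1)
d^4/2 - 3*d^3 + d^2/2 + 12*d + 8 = (d/2 + 1/2)*(d - 4)^2*(d + 1)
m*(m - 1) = m^2 - m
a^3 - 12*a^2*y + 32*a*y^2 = a*(a - 8*y)*(a - 4*y)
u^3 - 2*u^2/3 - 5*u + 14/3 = (u - 2)*(u - 1)*(u + 7/3)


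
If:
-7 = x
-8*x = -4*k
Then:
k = -14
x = -7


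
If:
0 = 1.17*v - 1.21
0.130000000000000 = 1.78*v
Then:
No Solution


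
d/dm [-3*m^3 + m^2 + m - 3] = -9*m^2 + 2*m + 1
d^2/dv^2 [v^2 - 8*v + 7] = 2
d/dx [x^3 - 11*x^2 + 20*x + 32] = 3*x^2 - 22*x + 20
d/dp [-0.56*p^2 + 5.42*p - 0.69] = 5.42 - 1.12*p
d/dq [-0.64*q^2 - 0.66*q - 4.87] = -1.28*q - 0.66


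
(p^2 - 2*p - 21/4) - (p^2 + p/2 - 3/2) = -5*p/2 - 15/4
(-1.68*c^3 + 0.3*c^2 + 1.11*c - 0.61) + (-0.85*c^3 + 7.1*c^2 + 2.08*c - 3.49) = -2.53*c^3 + 7.4*c^2 + 3.19*c - 4.1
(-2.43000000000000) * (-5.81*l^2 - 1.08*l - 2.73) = 14.1183*l^2 + 2.6244*l + 6.6339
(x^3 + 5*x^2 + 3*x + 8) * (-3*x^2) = -3*x^5 - 15*x^4 - 9*x^3 - 24*x^2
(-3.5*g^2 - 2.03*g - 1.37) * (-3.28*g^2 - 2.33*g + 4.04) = 11.48*g^4 + 14.8134*g^3 - 4.9165*g^2 - 5.0091*g - 5.5348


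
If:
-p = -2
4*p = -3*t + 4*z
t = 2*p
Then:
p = 2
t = 4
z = 5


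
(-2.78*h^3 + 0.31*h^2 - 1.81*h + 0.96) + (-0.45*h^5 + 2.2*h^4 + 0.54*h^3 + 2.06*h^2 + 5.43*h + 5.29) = -0.45*h^5 + 2.2*h^4 - 2.24*h^3 + 2.37*h^2 + 3.62*h + 6.25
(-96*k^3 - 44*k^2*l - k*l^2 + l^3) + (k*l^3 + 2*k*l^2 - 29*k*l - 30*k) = -96*k^3 - 44*k^2*l + k*l^3 + k*l^2 - 29*k*l - 30*k + l^3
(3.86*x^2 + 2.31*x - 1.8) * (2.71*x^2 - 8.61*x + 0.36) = 10.4606*x^4 - 26.9745*x^3 - 23.3775*x^2 + 16.3296*x - 0.648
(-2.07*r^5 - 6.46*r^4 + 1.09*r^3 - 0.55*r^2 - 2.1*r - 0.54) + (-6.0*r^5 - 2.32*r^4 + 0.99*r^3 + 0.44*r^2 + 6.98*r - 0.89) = -8.07*r^5 - 8.78*r^4 + 2.08*r^3 - 0.11*r^2 + 4.88*r - 1.43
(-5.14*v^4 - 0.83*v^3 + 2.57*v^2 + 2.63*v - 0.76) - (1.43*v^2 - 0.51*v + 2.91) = -5.14*v^4 - 0.83*v^3 + 1.14*v^2 + 3.14*v - 3.67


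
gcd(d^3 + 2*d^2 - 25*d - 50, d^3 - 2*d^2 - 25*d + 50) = d^2 - 25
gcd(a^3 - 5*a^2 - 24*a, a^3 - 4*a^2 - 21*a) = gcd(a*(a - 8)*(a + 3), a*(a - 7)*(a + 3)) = a^2 + 3*a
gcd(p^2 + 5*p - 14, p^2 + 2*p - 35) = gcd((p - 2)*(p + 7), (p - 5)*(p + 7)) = p + 7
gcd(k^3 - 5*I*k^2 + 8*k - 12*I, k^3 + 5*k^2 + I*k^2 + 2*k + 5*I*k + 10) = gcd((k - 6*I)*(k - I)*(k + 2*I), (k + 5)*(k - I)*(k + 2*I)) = k^2 + I*k + 2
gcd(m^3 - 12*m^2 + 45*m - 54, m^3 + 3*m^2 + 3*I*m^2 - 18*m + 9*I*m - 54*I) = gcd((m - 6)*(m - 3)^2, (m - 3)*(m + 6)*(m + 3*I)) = m - 3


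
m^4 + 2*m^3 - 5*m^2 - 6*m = m*(m - 2)*(m + 1)*(m + 3)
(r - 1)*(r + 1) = r^2 - 1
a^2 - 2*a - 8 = (a - 4)*(a + 2)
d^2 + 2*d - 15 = (d - 3)*(d + 5)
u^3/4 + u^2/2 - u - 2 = (u/4 + 1/2)*(u - 2)*(u + 2)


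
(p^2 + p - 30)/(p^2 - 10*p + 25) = (p + 6)/(p - 5)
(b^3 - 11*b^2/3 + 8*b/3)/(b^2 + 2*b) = (3*b^2 - 11*b + 8)/(3*(b + 2))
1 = 1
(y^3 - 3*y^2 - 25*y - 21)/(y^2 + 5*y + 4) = (y^2 - 4*y - 21)/(y + 4)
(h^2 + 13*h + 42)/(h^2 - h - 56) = (h + 6)/(h - 8)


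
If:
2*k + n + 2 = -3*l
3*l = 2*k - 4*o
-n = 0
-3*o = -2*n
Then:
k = -1/2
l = -1/3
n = 0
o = 0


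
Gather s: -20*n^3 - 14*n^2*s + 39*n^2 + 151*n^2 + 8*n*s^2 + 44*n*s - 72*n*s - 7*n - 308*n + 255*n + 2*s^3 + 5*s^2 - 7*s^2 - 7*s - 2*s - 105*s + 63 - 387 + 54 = -20*n^3 + 190*n^2 - 60*n + 2*s^3 + s^2*(8*n - 2) + s*(-14*n^2 - 28*n - 114) - 270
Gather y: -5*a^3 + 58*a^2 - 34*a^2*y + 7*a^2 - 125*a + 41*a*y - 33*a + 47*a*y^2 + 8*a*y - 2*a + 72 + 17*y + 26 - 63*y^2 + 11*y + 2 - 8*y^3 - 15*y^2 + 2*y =-5*a^3 + 65*a^2 - 160*a - 8*y^3 + y^2*(47*a - 78) + y*(-34*a^2 + 49*a + 30) + 100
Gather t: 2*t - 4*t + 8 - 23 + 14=-2*t - 1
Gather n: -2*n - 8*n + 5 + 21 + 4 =30 - 10*n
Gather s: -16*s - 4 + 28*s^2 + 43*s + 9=28*s^2 + 27*s + 5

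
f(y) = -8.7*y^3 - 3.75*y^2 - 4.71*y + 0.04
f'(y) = -26.1*y^2 - 7.5*y - 4.71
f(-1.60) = 33.61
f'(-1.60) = -59.53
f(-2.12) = 76.07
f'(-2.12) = -106.11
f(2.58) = -186.48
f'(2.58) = -197.79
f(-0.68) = 4.24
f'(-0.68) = -11.68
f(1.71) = -62.48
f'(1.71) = -93.85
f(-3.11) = 240.12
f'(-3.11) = -233.83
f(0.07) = -0.31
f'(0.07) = -5.36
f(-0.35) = 1.60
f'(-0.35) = -5.28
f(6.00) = -2042.42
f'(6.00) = -989.31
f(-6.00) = 1772.50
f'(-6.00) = -899.31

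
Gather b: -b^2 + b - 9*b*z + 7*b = -b^2 + b*(8 - 9*z)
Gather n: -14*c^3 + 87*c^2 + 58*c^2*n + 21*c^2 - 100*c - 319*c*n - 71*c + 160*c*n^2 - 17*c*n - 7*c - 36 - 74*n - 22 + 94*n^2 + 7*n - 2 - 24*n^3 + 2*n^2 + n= -14*c^3 + 108*c^2 - 178*c - 24*n^3 + n^2*(160*c + 96) + n*(58*c^2 - 336*c - 66) - 60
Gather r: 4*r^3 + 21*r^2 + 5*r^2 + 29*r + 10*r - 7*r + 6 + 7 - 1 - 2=4*r^3 + 26*r^2 + 32*r + 10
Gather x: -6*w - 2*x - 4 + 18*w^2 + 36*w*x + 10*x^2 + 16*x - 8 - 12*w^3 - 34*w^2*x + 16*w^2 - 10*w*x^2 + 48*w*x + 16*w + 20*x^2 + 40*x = -12*w^3 + 34*w^2 + 10*w + x^2*(30 - 10*w) + x*(-34*w^2 + 84*w + 54) - 12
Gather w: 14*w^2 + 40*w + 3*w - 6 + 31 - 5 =14*w^2 + 43*w + 20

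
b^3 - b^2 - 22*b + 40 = (b - 4)*(b - 2)*(b + 5)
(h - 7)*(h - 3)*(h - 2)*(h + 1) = h^4 - 11*h^3 + 29*h^2 - h - 42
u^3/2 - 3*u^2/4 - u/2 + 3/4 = (u/2 + 1/2)*(u - 3/2)*(u - 1)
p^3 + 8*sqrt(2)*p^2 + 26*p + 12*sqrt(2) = (p + sqrt(2))^2*(p + 6*sqrt(2))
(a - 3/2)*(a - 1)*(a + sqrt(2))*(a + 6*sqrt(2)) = a^4 - 5*a^3/2 + 7*sqrt(2)*a^3 - 35*sqrt(2)*a^2/2 + 27*a^2/2 - 30*a + 21*sqrt(2)*a/2 + 18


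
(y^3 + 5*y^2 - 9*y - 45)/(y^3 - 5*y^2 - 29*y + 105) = (y + 3)/(y - 7)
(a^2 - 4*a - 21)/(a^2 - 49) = (a + 3)/(a + 7)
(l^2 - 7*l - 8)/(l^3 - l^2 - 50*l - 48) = 1/(l + 6)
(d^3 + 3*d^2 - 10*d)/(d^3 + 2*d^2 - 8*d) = (d + 5)/(d + 4)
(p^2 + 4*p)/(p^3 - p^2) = (p + 4)/(p*(p - 1))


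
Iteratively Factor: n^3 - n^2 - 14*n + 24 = (n + 4)*(n^2 - 5*n + 6) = (n - 2)*(n + 4)*(n - 3)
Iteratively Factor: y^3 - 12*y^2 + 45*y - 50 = (y - 5)*(y^2 - 7*y + 10) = (y - 5)^2*(y - 2)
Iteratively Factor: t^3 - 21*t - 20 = (t - 5)*(t^2 + 5*t + 4) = (t - 5)*(t + 4)*(t + 1)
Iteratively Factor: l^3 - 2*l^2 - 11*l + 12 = (l - 1)*(l^2 - l - 12) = (l - 4)*(l - 1)*(l + 3)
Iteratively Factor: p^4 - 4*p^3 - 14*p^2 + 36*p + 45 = (p - 3)*(p^3 - p^2 - 17*p - 15) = (p - 5)*(p - 3)*(p^2 + 4*p + 3) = (p - 5)*(p - 3)*(p + 1)*(p + 3)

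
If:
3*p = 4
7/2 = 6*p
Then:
No Solution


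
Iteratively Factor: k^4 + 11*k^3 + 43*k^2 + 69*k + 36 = (k + 3)*(k^3 + 8*k^2 + 19*k + 12) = (k + 3)^2*(k^2 + 5*k + 4) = (k + 1)*(k + 3)^2*(k + 4)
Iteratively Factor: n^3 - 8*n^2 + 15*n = (n - 3)*(n^2 - 5*n) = (n - 5)*(n - 3)*(n)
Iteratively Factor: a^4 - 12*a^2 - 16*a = (a - 4)*(a^3 + 4*a^2 + 4*a) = a*(a - 4)*(a^2 + 4*a + 4) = a*(a - 4)*(a + 2)*(a + 2)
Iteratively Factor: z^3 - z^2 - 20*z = (z + 4)*(z^2 - 5*z) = z*(z + 4)*(z - 5)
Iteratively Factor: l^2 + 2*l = (l + 2)*(l)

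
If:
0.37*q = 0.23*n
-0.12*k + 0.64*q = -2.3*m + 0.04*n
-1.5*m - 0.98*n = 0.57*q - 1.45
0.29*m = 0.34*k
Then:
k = -0.18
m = -0.22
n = 1.33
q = 0.83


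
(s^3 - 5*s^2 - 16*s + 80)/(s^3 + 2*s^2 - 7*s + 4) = (s^2 - 9*s + 20)/(s^2 - 2*s + 1)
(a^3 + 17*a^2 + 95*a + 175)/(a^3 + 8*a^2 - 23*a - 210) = (a^2 + 10*a + 25)/(a^2 + a - 30)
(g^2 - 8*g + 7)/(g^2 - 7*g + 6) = (g - 7)/(g - 6)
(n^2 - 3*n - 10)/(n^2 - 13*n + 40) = (n + 2)/(n - 8)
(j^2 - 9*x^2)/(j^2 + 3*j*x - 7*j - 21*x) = (j - 3*x)/(j - 7)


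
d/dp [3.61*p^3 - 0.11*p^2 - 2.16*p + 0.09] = 10.83*p^2 - 0.22*p - 2.16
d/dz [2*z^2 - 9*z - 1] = 4*z - 9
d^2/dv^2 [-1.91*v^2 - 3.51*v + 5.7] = -3.82000000000000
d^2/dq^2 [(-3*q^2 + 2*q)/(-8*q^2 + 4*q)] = -1/(8*q^3 - 12*q^2 + 6*q - 1)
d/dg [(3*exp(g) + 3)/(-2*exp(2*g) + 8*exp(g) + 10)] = 3*exp(g)/(2*(exp(2*g) - 10*exp(g) + 25))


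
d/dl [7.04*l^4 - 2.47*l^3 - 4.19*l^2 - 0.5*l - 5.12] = 28.16*l^3 - 7.41*l^2 - 8.38*l - 0.5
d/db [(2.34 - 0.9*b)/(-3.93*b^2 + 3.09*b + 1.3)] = (-3.537*b^2 + 18.3924*b - 8.4006)/(15.4449*b^4 - 24.2874*b^3 - 0.6699*b^2 + 8.034*b + 1.69)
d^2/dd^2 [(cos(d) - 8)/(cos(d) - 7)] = (cos(d)^2 + 7*cos(d) - 2)/(cos(d) - 7)^3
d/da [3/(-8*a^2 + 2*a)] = 3*(8*a - 1)/(2*a^2*(4*a - 1)^2)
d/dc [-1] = 0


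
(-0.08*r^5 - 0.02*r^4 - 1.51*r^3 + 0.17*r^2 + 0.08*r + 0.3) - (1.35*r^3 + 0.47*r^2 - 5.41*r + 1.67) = -0.08*r^5 - 0.02*r^4 - 2.86*r^3 - 0.3*r^2 + 5.49*r - 1.37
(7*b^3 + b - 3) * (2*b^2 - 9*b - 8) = 14*b^5 - 63*b^4 - 54*b^3 - 15*b^2 + 19*b + 24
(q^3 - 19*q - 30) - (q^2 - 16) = q^3 - q^2 - 19*q - 14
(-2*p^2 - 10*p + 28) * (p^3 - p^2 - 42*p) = -2*p^5 - 8*p^4 + 122*p^3 + 392*p^2 - 1176*p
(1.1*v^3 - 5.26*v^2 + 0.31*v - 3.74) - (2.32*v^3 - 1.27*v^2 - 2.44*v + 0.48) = -1.22*v^3 - 3.99*v^2 + 2.75*v - 4.22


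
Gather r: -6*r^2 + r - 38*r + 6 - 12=-6*r^2 - 37*r - 6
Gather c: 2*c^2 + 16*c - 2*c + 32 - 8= 2*c^2 + 14*c + 24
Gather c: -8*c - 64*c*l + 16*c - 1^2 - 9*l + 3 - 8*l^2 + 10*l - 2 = c*(8 - 64*l) - 8*l^2 + l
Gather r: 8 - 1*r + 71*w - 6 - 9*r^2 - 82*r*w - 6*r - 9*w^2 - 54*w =-9*r^2 + r*(-82*w - 7) - 9*w^2 + 17*w + 2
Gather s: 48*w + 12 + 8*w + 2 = 56*w + 14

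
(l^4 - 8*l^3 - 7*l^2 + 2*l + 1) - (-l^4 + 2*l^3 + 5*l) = 2*l^4 - 10*l^3 - 7*l^2 - 3*l + 1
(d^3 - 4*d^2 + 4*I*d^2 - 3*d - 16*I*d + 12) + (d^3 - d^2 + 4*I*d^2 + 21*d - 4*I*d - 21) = 2*d^3 - 5*d^2 + 8*I*d^2 + 18*d - 20*I*d - 9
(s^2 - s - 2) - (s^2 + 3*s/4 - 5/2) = 1/2 - 7*s/4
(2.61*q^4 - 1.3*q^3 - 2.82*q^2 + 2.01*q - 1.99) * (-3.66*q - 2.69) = -9.5526*q^5 - 2.2629*q^4 + 13.8182*q^3 + 0.2292*q^2 + 1.8765*q + 5.3531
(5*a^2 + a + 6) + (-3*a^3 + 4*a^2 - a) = -3*a^3 + 9*a^2 + 6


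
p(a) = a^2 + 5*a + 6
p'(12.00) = 29.00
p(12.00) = 210.00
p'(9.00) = 23.00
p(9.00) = 132.00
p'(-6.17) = -7.34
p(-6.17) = 13.22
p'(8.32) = 21.64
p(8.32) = 116.82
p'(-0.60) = 3.80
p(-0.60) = 3.36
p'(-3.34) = -1.68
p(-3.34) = 0.46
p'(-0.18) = 4.64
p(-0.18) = 5.13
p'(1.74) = 8.48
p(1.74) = 17.73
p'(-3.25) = -1.50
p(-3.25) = 0.31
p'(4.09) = 13.18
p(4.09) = 43.18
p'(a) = 2*a + 5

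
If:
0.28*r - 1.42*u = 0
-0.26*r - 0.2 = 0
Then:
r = -0.77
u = -0.15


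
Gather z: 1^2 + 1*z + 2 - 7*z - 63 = -6*z - 60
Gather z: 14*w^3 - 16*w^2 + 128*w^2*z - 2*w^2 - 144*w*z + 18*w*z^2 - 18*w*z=14*w^3 - 18*w^2 + 18*w*z^2 + z*(128*w^2 - 162*w)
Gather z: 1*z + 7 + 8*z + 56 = 9*z + 63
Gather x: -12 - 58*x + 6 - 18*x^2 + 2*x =-18*x^2 - 56*x - 6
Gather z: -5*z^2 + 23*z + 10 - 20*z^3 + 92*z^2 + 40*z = -20*z^3 + 87*z^2 + 63*z + 10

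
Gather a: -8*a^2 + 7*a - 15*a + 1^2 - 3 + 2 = -8*a^2 - 8*a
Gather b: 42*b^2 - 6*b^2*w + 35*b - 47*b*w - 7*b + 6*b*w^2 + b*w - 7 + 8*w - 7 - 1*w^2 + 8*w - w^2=b^2*(42 - 6*w) + b*(6*w^2 - 46*w + 28) - 2*w^2 + 16*w - 14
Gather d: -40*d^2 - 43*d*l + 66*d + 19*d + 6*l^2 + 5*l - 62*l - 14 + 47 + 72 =-40*d^2 + d*(85 - 43*l) + 6*l^2 - 57*l + 105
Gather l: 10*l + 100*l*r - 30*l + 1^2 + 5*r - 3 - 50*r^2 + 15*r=l*(100*r - 20) - 50*r^2 + 20*r - 2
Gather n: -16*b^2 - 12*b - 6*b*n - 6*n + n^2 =-16*b^2 - 12*b + n^2 + n*(-6*b - 6)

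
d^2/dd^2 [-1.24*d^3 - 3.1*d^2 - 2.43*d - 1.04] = -7.44*d - 6.2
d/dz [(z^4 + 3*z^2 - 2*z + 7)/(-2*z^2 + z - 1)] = (-4*z^5 + 3*z^4 - 4*z^3 - z^2 + 22*z - 5)/(4*z^4 - 4*z^3 + 5*z^2 - 2*z + 1)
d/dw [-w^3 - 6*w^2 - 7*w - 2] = -3*w^2 - 12*w - 7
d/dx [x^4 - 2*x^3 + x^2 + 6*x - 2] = 4*x^3 - 6*x^2 + 2*x + 6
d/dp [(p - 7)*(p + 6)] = 2*p - 1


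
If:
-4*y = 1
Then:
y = -1/4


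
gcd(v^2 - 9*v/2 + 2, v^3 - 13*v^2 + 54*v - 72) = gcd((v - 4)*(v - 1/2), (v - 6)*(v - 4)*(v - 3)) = v - 4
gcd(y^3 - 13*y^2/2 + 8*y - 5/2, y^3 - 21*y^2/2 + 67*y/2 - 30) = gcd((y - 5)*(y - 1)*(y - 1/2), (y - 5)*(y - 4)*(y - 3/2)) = y - 5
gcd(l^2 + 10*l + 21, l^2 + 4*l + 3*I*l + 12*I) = 1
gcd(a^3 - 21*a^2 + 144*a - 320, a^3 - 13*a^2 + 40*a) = a^2 - 13*a + 40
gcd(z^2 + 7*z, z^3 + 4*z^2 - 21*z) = z^2 + 7*z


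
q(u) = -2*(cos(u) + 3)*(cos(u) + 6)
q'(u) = 2*(cos(u) + 3)*sin(u) + 2*(cos(u) + 6)*sin(u)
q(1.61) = -35.30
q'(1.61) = 17.83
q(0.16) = -55.72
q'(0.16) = 3.50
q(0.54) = -52.91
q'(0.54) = 11.02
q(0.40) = -54.28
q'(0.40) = 8.44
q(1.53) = -36.74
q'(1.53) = 18.15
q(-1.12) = -44.22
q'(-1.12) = -17.77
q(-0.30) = -55.02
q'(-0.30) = -6.45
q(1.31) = -40.77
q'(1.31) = 18.39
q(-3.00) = -20.14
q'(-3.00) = -1.98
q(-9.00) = -21.26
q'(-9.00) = -5.92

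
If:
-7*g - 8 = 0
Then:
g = -8/7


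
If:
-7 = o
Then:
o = -7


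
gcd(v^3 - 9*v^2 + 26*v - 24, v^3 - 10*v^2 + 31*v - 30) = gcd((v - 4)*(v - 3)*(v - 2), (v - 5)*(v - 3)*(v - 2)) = v^2 - 5*v + 6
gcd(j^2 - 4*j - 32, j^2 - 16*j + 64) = j - 8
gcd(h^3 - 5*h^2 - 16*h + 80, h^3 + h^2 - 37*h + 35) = h - 5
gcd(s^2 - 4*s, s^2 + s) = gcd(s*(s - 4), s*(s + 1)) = s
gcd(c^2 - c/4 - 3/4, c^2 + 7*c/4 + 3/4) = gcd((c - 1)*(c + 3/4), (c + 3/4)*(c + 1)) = c + 3/4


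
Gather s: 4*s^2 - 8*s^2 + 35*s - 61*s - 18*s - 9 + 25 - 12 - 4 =-4*s^2 - 44*s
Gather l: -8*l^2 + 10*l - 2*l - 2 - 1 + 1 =-8*l^2 + 8*l - 2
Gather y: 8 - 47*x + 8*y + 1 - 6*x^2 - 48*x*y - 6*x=-6*x^2 - 53*x + y*(8 - 48*x) + 9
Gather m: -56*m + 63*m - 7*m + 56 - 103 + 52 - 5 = 0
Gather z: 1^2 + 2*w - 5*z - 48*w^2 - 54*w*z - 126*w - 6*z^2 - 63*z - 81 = -48*w^2 - 124*w - 6*z^2 + z*(-54*w - 68) - 80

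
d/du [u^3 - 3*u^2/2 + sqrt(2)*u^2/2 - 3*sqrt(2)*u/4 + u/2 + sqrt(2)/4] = 3*u^2 - 3*u + sqrt(2)*u - 3*sqrt(2)/4 + 1/2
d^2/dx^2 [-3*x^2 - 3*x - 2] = -6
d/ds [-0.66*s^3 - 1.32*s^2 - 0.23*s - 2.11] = -1.98*s^2 - 2.64*s - 0.23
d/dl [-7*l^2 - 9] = -14*l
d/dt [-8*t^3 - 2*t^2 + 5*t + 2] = -24*t^2 - 4*t + 5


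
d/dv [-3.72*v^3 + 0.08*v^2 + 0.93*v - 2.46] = -11.16*v^2 + 0.16*v + 0.93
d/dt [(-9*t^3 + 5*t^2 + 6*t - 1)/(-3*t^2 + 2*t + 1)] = (27*t^4 - 36*t^3 + t^2 + 4*t + 8)/(9*t^4 - 12*t^3 - 2*t^2 + 4*t + 1)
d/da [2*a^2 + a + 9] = 4*a + 1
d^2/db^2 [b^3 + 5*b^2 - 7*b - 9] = 6*b + 10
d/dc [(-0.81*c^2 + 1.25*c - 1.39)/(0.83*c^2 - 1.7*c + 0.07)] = (0.3395*c^2 + 2.194*c - 2.2755)/(0.6889*c^4 - 2.822*c^3 + 3.0062*c^2 - 0.238*c + 0.0049)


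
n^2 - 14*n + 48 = (n - 8)*(n - 6)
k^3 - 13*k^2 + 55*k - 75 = (k - 5)^2*(k - 3)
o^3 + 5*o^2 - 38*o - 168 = (o - 6)*(o + 4)*(o + 7)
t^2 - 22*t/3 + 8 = (t - 6)*(t - 4/3)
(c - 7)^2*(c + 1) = c^3 - 13*c^2 + 35*c + 49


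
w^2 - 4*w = w*(w - 4)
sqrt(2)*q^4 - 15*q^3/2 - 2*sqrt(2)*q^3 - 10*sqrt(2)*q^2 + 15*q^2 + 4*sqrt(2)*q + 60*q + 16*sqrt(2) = (q - 4)*(q + 2)*(q - 4*sqrt(2))*(sqrt(2)*q + 1/2)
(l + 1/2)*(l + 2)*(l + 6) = l^3 + 17*l^2/2 + 16*l + 6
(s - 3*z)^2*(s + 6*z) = s^3 - 27*s*z^2 + 54*z^3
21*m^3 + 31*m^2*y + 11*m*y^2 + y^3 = (m + y)*(3*m + y)*(7*m + y)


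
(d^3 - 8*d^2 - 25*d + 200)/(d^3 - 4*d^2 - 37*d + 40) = (d - 5)/(d - 1)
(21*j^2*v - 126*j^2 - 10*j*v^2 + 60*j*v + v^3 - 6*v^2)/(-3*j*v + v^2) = -7*j + 42*j/v + v - 6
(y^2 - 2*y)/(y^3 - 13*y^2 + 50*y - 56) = y/(y^2 - 11*y + 28)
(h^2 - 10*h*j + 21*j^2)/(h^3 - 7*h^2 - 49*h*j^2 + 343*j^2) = (h - 3*j)/(h^2 + 7*h*j - 7*h - 49*j)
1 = 1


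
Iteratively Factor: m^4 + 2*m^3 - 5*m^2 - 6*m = (m - 2)*(m^3 + 4*m^2 + 3*m) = (m - 2)*(m + 3)*(m^2 + m) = (m - 2)*(m + 1)*(m + 3)*(m)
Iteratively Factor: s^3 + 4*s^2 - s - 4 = (s + 1)*(s^2 + 3*s - 4) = (s - 1)*(s + 1)*(s + 4)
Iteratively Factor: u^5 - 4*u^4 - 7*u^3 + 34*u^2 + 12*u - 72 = (u + 2)*(u^4 - 6*u^3 + 5*u^2 + 24*u - 36) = (u - 2)*(u + 2)*(u^3 - 4*u^2 - 3*u + 18) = (u - 2)*(u + 2)^2*(u^2 - 6*u + 9) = (u - 3)*(u - 2)*(u + 2)^2*(u - 3)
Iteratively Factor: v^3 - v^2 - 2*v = (v - 2)*(v^2 + v) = (v - 2)*(v + 1)*(v)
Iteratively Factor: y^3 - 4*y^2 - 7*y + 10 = (y + 2)*(y^2 - 6*y + 5) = (y - 1)*(y + 2)*(y - 5)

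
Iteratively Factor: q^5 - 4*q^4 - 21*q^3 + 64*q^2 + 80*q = (q + 1)*(q^4 - 5*q^3 - 16*q^2 + 80*q) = (q - 4)*(q + 1)*(q^3 - q^2 - 20*q) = (q - 4)*(q + 1)*(q + 4)*(q^2 - 5*q) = q*(q - 4)*(q + 1)*(q + 4)*(q - 5)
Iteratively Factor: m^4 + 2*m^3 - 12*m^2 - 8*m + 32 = (m + 4)*(m^3 - 2*m^2 - 4*m + 8) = (m + 2)*(m + 4)*(m^2 - 4*m + 4) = (m - 2)*(m + 2)*(m + 4)*(m - 2)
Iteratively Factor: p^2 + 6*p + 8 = (p + 4)*(p + 2)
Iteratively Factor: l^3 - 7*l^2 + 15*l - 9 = (l - 3)*(l^2 - 4*l + 3) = (l - 3)*(l - 1)*(l - 3)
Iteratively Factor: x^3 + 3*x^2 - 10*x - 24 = (x - 3)*(x^2 + 6*x + 8) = (x - 3)*(x + 4)*(x + 2)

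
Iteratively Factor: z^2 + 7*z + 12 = (z + 4)*(z + 3)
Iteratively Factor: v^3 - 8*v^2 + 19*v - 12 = (v - 1)*(v^2 - 7*v + 12) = (v - 3)*(v - 1)*(v - 4)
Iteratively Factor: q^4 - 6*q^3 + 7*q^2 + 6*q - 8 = (q - 4)*(q^3 - 2*q^2 - q + 2) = (q - 4)*(q - 1)*(q^2 - q - 2) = (q - 4)*(q - 2)*(q - 1)*(q + 1)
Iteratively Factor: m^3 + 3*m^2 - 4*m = (m + 4)*(m^2 - m) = (m - 1)*(m + 4)*(m)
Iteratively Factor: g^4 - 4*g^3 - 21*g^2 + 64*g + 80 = (g + 1)*(g^3 - 5*g^2 - 16*g + 80) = (g + 1)*(g + 4)*(g^2 - 9*g + 20) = (g - 4)*(g + 1)*(g + 4)*(g - 5)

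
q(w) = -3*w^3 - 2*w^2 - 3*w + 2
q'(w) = -9*w^2 - 4*w - 3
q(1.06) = -7.00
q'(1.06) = -17.35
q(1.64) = -21.53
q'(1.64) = -33.77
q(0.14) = 1.53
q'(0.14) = -3.74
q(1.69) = -23.26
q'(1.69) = -35.46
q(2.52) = -66.27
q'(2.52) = -70.23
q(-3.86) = 156.32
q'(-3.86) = -121.66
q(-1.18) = 7.68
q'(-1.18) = -10.81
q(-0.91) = 5.33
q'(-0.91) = -6.81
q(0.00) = 2.00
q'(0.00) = -3.00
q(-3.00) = 74.00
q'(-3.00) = -72.00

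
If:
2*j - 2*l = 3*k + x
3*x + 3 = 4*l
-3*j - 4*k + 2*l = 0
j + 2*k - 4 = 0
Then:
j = 10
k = -3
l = 9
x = 11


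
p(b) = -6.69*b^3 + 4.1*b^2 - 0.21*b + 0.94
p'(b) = -20.07*b^2 + 8.2*b - 0.21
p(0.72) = 0.42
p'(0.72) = -4.71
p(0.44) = 1.07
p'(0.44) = -0.49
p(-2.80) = 180.53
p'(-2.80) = -180.52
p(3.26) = -187.95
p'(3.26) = -186.77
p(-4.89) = 882.27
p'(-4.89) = -520.22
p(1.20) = -4.97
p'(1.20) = -19.27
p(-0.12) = 1.04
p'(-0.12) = -1.48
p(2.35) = -63.73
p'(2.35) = -91.78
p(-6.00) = 1594.84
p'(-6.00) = -771.93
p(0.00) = 0.94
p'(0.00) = -0.21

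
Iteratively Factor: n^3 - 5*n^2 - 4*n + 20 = (n - 2)*(n^2 - 3*n - 10) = (n - 5)*(n - 2)*(n + 2)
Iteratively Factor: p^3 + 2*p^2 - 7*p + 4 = (p - 1)*(p^2 + 3*p - 4) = (p - 1)*(p + 4)*(p - 1)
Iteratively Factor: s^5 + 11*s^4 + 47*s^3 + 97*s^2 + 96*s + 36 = (s + 3)*(s^4 + 8*s^3 + 23*s^2 + 28*s + 12) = (s + 2)*(s + 3)*(s^3 + 6*s^2 + 11*s + 6) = (s + 2)^2*(s + 3)*(s^2 + 4*s + 3) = (s + 2)^2*(s + 3)^2*(s + 1)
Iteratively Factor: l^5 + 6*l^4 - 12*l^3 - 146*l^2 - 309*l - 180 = (l - 5)*(l^4 + 11*l^3 + 43*l^2 + 69*l + 36) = (l - 5)*(l + 1)*(l^3 + 10*l^2 + 33*l + 36) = (l - 5)*(l + 1)*(l + 3)*(l^2 + 7*l + 12) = (l - 5)*(l + 1)*(l + 3)^2*(l + 4)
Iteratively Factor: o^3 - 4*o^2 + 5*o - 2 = (o - 2)*(o^2 - 2*o + 1) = (o - 2)*(o - 1)*(o - 1)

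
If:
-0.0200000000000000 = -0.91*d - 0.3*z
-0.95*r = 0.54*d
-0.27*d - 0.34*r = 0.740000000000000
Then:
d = -9.64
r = 5.48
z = 29.32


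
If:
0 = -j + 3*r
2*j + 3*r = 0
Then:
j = 0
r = 0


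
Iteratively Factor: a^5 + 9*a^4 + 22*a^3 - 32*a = (a + 4)*(a^4 + 5*a^3 + 2*a^2 - 8*a) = a*(a + 4)*(a^3 + 5*a^2 + 2*a - 8) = a*(a + 2)*(a + 4)*(a^2 + 3*a - 4) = a*(a + 2)*(a + 4)^2*(a - 1)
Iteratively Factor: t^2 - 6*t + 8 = (t - 4)*(t - 2)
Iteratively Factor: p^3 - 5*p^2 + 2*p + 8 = (p + 1)*(p^2 - 6*p + 8) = (p - 4)*(p + 1)*(p - 2)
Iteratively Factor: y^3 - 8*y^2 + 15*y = (y)*(y^2 - 8*y + 15) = y*(y - 5)*(y - 3)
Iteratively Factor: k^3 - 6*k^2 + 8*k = (k - 2)*(k^2 - 4*k) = (k - 4)*(k - 2)*(k)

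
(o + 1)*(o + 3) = o^2 + 4*o + 3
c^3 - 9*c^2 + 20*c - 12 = (c - 6)*(c - 2)*(c - 1)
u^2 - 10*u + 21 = (u - 7)*(u - 3)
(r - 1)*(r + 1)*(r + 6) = r^3 + 6*r^2 - r - 6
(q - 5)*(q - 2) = q^2 - 7*q + 10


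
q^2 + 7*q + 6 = (q + 1)*(q + 6)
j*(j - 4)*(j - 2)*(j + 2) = j^4 - 4*j^3 - 4*j^2 + 16*j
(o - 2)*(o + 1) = o^2 - o - 2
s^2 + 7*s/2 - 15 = (s - 5/2)*(s + 6)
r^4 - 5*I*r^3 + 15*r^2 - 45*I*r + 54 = (r - 6*I)*(r - 3*I)*(r + I)*(r + 3*I)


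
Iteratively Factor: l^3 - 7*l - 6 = (l + 1)*(l^2 - l - 6) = (l - 3)*(l + 1)*(l + 2)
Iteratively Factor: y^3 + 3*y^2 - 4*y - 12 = (y - 2)*(y^2 + 5*y + 6) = (y - 2)*(y + 3)*(y + 2)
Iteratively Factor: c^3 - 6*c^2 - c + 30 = (c + 2)*(c^2 - 8*c + 15) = (c - 3)*(c + 2)*(c - 5)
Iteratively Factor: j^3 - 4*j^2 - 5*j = (j)*(j^2 - 4*j - 5) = j*(j + 1)*(j - 5)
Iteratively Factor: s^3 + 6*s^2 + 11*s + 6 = (s + 2)*(s^2 + 4*s + 3) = (s + 2)*(s + 3)*(s + 1)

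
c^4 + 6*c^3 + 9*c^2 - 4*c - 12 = (c - 1)*(c + 2)^2*(c + 3)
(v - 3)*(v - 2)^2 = v^3 - 7*v^2 + 16*v - 12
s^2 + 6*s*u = s*(s + 6*u)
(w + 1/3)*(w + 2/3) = w^2 + w + 2/9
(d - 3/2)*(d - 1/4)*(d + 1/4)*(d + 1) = d^4 - d^3/2 - 25*d^2/16 + d/32 + 3/32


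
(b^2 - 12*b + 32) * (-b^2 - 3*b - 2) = -b^4 + 9*b^3 + 2*b^2 - 72*b - 64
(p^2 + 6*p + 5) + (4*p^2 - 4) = 5*p^2 + 6*p + 1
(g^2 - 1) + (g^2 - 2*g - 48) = 2*g^2 - 2*g - 49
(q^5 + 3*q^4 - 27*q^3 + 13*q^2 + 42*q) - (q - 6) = q^5 + 3*q^4 - 27*q^3 + 13*q^2 + 41*q + 6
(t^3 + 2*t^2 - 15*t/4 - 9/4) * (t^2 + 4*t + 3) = t^5 + 6*t^4 + 29*t^3/4 - 45*t^2/4 - 81*t/4 - 27/4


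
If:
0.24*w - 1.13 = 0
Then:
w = 4.71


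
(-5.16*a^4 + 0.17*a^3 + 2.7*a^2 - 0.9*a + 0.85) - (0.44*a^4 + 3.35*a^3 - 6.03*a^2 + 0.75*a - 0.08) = -5.6*a^4 - 3.18*a^3 + 8.73*a^2 - 1.65*a + 0.93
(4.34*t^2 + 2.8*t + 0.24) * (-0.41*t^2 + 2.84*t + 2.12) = -1.7794*t^4 + 11.1776*t^3 + 17.0544*t^2 + 6.6176*t + 0.5088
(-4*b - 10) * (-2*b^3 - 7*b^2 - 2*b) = 8*b^4 + 48*b^3 + 78*b^2 + 20*b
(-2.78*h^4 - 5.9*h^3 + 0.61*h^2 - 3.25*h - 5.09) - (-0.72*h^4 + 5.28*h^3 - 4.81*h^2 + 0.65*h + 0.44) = -2.06*h^4 - 11.18*h^3 + 5.42*h^2 - 3.9*h - 5.53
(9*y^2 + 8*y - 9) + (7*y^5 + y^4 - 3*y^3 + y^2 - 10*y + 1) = 7*y^5 + y^4 - 3*y^3 + 10*y^2 - 2*y - 8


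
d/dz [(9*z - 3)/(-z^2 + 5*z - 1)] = 3*(3*z^2 - 2*z + 2)/(z^4 - 10*z^3 + 27*z^2 - 10*z + 1)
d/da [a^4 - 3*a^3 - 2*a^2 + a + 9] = 4*a^3 - 9*a^2 - 4*a + 1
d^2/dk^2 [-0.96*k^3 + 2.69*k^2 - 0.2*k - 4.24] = 5.38 - 5.76*k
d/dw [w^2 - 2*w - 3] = 2*w - 2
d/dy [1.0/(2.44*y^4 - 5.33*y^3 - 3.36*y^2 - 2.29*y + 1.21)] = (-9.76*y^3 + 15.99*y^2 + 6.72*y + 2.29)/(-2.44*y^4 + 5.33*y^3 + 3.36*y^2 + 2.29*y - 1.21)^2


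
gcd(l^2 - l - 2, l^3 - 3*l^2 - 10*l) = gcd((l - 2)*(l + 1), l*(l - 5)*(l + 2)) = 1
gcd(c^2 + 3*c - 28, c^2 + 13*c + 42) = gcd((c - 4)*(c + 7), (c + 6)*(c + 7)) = c + 7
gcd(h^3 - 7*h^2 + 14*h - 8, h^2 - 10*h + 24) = h - 4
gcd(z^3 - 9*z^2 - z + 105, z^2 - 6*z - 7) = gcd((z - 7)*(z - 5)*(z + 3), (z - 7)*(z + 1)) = z - 7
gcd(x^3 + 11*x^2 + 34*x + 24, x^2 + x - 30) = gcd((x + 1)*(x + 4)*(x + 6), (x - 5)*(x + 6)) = x + 6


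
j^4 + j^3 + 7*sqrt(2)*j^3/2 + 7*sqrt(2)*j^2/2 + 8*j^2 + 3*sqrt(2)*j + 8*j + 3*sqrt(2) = (j + 1)*(j + sqrt(2))^2*(j + 3*sqrt(2)/2)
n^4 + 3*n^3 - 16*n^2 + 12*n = n*(n - 2)*(n - 1)*(n + 6)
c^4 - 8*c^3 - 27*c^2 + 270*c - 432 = (c - 8)*(c - 3)^2*(c + 6)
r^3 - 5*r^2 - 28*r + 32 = (r - 8)*(r - 1)*(r + 4)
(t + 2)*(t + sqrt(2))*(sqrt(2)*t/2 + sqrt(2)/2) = sqrt(2)*t^3/2 + t^2 + 3*sqrt(2)*t^2/2 + sqrt(2)*t + 3*t + 2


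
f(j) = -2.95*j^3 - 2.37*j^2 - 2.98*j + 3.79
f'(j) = -8.85*j^2 - 4.74*j - 2.98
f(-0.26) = 4.46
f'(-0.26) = -2.35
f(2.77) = -85.35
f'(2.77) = -84.01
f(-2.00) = 23.87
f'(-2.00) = -28.90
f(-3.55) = 116.48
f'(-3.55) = -97.69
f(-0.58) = 5.30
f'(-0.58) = -3.21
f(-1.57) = 14.04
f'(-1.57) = -17.35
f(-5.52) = 444.20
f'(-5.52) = -246.48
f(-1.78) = 18.22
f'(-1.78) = -22.58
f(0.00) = 3.79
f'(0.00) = -2.98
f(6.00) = -736.61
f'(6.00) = -350.02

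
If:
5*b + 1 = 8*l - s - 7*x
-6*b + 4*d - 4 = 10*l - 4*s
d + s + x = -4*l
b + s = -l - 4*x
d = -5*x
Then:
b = -59/143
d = -20/143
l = -9/143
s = 4/11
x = 4/143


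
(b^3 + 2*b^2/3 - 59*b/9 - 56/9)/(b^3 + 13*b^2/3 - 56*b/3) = (3*b^2 + 10*b + 7)/(3*b*(b + 7))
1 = 1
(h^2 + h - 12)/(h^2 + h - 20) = (h^2 + h - 12)/(h^2 + h - 20)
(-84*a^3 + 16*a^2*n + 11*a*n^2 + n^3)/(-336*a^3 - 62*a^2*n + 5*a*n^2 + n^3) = (2*a - n)/(8*a - n)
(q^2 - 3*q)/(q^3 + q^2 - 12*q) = 1/(q + 4)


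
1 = 1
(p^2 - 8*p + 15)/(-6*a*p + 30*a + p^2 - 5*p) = (p - 3)/(-6*a + p)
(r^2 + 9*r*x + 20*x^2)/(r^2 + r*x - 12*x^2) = (-r - 5*x)/(-r + 3*x)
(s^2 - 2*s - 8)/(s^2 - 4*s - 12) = (s - 4)/(s - 6)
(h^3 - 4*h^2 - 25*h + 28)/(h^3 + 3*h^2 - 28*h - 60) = (h^3 - 4*h^2 - 25*h + 28)/(h^3 + 3*h^2 - 28*h - 60)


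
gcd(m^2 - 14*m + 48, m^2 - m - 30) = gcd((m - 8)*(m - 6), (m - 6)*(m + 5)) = m - 6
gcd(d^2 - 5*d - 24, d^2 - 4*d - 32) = d - 8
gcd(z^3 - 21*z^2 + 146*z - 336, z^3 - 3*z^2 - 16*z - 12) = z - 6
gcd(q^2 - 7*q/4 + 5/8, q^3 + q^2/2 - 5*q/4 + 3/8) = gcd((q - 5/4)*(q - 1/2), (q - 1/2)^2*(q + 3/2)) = q - 1/2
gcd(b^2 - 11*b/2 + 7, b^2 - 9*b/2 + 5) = b - 2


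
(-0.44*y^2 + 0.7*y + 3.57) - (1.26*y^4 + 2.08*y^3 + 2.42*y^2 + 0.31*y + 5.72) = -1.26*y^4 - 2.08*y^3 - 2.86*y^2 + 0.39*y - 2.15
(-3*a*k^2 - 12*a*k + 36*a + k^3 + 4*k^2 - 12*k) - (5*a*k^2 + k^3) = -8*a*k^2 - 12*a*k + 36*a + 4*k^2 - 12*k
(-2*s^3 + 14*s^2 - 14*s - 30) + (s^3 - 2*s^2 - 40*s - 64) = -s^3 + 12*s^2 - 54*s - 94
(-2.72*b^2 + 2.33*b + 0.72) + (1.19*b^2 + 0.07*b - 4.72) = -1.53*b^2 + 2.4*b - 4.0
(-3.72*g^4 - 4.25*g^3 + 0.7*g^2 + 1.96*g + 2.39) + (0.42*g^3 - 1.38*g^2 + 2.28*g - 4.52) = -3.72*g^4 - 3.83*g^3 - 0.68*g^2 + 4.24*g - 2.13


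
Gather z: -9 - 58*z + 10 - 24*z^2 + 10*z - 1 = -24*z^2 - 48*z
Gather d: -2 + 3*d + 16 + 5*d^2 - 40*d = 5*d^2 - 37*d + 14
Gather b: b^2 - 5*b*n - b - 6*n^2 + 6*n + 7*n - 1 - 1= b^2 + b*(-5*n - 1) - 6*n^2 + 13*n - 2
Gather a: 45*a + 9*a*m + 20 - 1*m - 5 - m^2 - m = a*(9*m + 45) - m^2 - 2*m + 15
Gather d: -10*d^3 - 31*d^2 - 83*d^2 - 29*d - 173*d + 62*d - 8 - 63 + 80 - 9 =-10*d^3 - 114*d^2 - 140*d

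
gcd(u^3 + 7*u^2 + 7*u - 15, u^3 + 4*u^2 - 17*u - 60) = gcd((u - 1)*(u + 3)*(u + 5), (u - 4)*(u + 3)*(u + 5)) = u^2 + 8*u + 15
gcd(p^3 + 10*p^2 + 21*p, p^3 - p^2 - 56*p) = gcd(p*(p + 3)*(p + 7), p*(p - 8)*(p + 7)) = p^2 + 7*p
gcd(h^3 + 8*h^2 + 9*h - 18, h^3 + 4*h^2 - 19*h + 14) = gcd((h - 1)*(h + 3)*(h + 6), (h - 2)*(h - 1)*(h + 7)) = h - 1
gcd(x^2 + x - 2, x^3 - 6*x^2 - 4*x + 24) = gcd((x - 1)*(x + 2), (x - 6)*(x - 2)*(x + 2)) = x + 2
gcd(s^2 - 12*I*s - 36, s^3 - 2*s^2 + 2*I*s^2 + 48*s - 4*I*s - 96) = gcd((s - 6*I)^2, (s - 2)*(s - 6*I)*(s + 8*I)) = s - 6*I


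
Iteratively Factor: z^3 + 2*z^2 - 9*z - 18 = (z + 3)*(z^2 - z - 6) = (z - 3)*(z + 3)*(z + 2)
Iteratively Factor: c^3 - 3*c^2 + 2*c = (c - 1)*(c^2 - 2*c) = (c - 2)*(c - 1)*(c)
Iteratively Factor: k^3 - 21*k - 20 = (k + 1)*(k^2 - k - 20) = (k + 1)*(k + 4)*(k - 5)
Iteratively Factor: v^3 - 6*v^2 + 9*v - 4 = (v - 1)*(v^2 - 5*v + 4) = (v - 4)*(v - 1)*(v - 1)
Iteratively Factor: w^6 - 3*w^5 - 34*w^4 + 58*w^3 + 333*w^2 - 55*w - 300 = (w - 5)*(w^5 + 2*w^4 - 24*w^3 - 62*w^2 + 23*w + 60) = (w - 5)*(w + 4)*(w^4 - 2*w^3 - 16*w^2 + 2*w + 15) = (w - 5)*(w - 1)*(w + 4)*(w^3 - w^2 - 17*w - 15) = (w - 5)*(w - 1)*(w + 1)*(w + 4)*(w^2 - 2*w - 15) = (w - 5)*(w - 1)*(w + 1)*(w + 3)*(w + 4)*(w - 5)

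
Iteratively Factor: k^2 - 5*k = (k)*(k - 5)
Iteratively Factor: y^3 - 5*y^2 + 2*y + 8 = (y + 1)*(y^2 - 6*y + 8) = (y - 2)*(y + 1)*(y - 4)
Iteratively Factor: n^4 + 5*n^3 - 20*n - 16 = (n + 4)*(n^3 + n^2 - 4*n - 4) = (n + 2)*(n + 4)*(n^2 - n - 2) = (n + 1)*(n + 2)*(n + 4)*(n - 2)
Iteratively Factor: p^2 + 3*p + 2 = (p + 2)*(p + 1)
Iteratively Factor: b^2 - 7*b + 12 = (b - 3)*(b - 4)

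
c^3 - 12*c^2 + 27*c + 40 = (c - 8)*(c - 5)*(c + 1)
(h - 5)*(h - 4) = h^2 - 9*h + 20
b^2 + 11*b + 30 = (b + 5)*(b + 6)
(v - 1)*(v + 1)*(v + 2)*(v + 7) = v^4 + 9*v^3 + 13*v^2 - 9*v - 14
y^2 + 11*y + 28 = (y + 4)*(y + 7)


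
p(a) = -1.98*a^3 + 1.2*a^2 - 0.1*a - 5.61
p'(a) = -5.94*a^2 + 2.4*a - 0.1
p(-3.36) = 83.38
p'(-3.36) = -75.22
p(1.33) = -8.28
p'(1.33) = -7.42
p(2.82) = -40.75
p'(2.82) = -40.57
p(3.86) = -101.99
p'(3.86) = -79.34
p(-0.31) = -5.40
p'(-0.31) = -1.41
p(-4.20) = 162.67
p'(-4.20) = -114.96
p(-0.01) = -5.61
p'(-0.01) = -0.12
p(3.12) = -54.38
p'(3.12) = -50.43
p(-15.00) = 6948.39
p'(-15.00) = -1372.60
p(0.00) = -5.61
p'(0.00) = -0.10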